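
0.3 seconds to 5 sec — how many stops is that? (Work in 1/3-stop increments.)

0.3 → 0.4 → 0.5 → 0.6 → 0.8 → 1 → 1.3 → 1.6 → 2 → 2.5 → 3.2 → 4 → 5 — count the steps: 12 third-stops = 4 stops.

4 stops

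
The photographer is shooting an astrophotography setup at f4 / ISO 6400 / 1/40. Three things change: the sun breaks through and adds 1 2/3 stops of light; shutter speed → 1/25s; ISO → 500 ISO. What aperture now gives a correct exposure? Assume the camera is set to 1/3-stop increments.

Scene light: 1 2/3 stops brighter.
Shutter speed: 1/40 → 1/30 → 1/25 — 2/3 stop longer (brighter).
ISO: 6400 → 5000 → 4000 → 3200 → 2500 → 2000 → 1600 → 1250 → 1000 → 800 → 640 → 500 — 3 2/3 stops lower (darker).
Net so far: 1 1/3 stops darker. Aperture: f/4 → f/3.5 → f/3.2 → f/2.8 → f/2.5.

f/2.5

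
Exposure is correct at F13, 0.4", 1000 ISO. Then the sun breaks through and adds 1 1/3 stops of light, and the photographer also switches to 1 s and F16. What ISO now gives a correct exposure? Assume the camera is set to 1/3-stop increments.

Scene light: 1 1/3 stops brighter.
Shutter speed: 0.4 → 0.5 → 0.6 → 0.8 → 1 — 1 1/3 stops longer (brighter).
Aperture: f/13 → f/14 → f/16 — 2/3 stop narrower (darker).
Net so far: 2 stops brighter. ISO: 1000 → 800 → 640 → 500 → 400 → 320 → 250.

ISO 250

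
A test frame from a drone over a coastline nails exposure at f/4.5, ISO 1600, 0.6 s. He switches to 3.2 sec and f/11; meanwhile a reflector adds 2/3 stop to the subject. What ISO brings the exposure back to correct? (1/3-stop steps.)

Scene light: 2/3 stop brighter.
Shutter speed: 0.6 → 0.8 → 1 → 1.3 → 1.6 → 2 → 2.5 → 3.2 — 2 1/3 stops slower (brighter).
Aperture: f/4.5 → f/5 → f/5.6 → f/6.3 → f/7.1 → f/8 → f/9 → f/10 → f/11 — 2 2/3 stops stopped down (darker).
Net so far: 1/3 stop brighter. ISO: 1600 → 1250.

ISO 1250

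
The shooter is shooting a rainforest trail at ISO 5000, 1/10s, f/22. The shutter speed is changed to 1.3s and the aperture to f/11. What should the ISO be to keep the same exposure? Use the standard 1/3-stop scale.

Shutter speed: 1/10 → 1/8 → 1/6 → 1/5 → 1/4 → 0.3 → 0.4 → 0.5 → 0.6 → 0.8 → 1 → 1.3 — 3 2/3 stops slower (brighter).
Aperture: f/22 → f/20 → f/18 → f/16 → f/14 → f/13 → f/11 — 2 stops larger aperture (brighter).
Net change so far: 5 2/3 stops brighter. Offset with the ISO: 5000 → 4000 → 3200 → 2500 → 2000 → 1600 → 1250 → 1000 → 800 → 640 → 500 → 400 → 320 → 250 → 200 → 160 → 125 → 100.

ISO 100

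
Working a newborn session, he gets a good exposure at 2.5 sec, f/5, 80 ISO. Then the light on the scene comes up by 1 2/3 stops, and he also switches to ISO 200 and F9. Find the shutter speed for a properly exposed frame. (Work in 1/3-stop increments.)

Scene light: 1 2/3 stops brighter.
ISO: 80 → 100 → 125 → 160 → 200 — 1 1/3 stops higher (brighter).
Aperture: f/5 → f/5.6 → f/6.3 → f/7.1 → f/8 → f/9 — 1 2/3 stops narrower (darker).
Net so far: 1 1/3 stops brighter. Shutter speed: 2.5 → 2 → 1.6 → 1.3 → 1.

1 s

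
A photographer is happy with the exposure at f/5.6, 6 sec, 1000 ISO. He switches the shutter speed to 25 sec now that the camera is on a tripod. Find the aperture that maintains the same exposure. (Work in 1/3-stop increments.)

Shutter speed: 6 → 8 → 10 → 13 → 15 → 20 → 25 — 2 stops longer (brighter).
Need 2 stops darker from the aperture: f/5.6 → f/6.3 → f/7.1 → f/8 → f/9 → f/10 → f/11.

f/11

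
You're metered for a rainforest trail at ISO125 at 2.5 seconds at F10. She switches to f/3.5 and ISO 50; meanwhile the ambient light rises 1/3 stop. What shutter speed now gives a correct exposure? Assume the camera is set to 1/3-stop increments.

0.6 s

Scene light: 1/3 stop brighter.
Aperture: f/10 → f/9 → f/8 → f/7.1 → f/6.3 → f/5.6 → f/5 → f/4.5 → f/4 → f/3.5 — 3 stops larger aperture (brighter).
ISO: 125 → 100 → 80 → 64 → 50 — 1 1/3 stops dropped (darker).
Net so far: 2 stops brighter. Shutter speed: 2.5 → 2 → 1.6 → 1.3 → 1 → 0.8 → 0.6.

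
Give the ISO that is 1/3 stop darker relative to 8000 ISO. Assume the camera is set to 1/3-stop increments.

ISO: 8000 → 6400 — 1/3 stop dropped (darker).

ISO 6400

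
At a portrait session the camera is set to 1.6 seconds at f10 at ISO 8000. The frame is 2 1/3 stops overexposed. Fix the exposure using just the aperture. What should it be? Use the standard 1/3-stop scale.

Overexposed by 2 1/3 stops → need 2 1/3 stops darker.
Aperture: f/10 → f/11 → f/13 → f/14 → f/16 → f/18 → f/20 → f/22.

f/22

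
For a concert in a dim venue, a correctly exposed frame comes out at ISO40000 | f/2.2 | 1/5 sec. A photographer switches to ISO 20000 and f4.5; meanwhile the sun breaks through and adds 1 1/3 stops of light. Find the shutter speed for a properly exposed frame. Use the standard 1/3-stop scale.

0.6 s

Scene light: 1 1/3 stops brighter.
ISO: 40000 → 32000 → 25600 → 20000 — 1 stop lower (darker).
Aperture: f/2.2 → f/2.5 → f/2.8 → f/3.2 → f/3.5 → f/4 → f/4.5 — 2 stops stopped down (darker).
Net so far: 1 2/3 stops darker. Shutter speed: 1/5 → 1/4 → 0.3 → 0.4 → 0.5 → 0.6.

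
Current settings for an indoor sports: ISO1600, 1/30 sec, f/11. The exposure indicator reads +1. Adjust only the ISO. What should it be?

Overexposed by 1 stop → need 1 stop darker.
ISO: 1600 → 800.

ISO 800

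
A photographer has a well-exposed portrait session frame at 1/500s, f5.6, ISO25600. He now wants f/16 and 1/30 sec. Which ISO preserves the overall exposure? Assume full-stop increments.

ISO 12800

Aperture: f/5.6 → f/8 → f/11 → f/16 — 3 stops stopped down (darker).
Shutter speed: 1/500 → 1/250 → 1/125 → 1/60 → 1/30 — 4 stops longer (brighter).
Net change so far: 1 stop brighter. Offset with the ISO: 25600 → 12800.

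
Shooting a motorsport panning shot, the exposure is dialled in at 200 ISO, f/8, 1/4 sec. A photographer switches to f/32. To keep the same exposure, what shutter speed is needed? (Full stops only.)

4 s

Aperture: f/8 → f/11 → f/16 → f/22 → f/32 — 4 stops smaller aperture (darker).
Need 4 stops brighter from the shutter speed: 1/4 → 1/2 → 1 → 2 → 4.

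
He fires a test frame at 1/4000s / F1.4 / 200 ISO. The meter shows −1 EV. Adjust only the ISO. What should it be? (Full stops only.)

ISO 400

Underexposed by 1 stop → need 1 stop brighter.
ISO: 200 → 400.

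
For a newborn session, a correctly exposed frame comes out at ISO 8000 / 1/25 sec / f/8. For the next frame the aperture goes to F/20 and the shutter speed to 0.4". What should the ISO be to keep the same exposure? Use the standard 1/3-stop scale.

ISO 5000

Aperture: f/8 → f/9 → f/10 → f/11 → f/13 → f/14 → f/16 → f/18 → f/20 — 2 2/3 stops stopped down (darker).
Shutter speed: 1/25 → 1/20 → 1/15 → 1/13 → 1/10 → 1/8 → 1/6 → 1/5 → 1/4 → 0.3 → 0.4 — 3 1/3 stops longer (brighter).
Net change so far: 2/3 stop brighter. Offset with the ISO: 8000 → 6400 → 5000.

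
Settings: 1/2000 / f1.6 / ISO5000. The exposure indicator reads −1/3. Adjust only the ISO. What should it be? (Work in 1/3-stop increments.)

Underexposed by 1/3 stop → need 1/3 stop brighter.
ISO: 5000 → 6400.

ISO 6400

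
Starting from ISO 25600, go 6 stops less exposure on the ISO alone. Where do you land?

ISO 400

ISO: 25600 → 12800 → 6400 → 3200 → 1600 → 800 → 400 — 6 stops lower (darker).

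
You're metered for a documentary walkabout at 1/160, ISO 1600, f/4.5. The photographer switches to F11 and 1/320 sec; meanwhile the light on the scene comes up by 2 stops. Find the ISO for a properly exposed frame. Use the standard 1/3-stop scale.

Scene light: 2 stops brighter.
Aperture: f/4.5 → f/5 → f/5.6 → f/6.3 → f/7.1 → f/8 → f/9 → f/10 → f/11 — 2 2/3 stops stopped down (darker).
Shutter speed: 1/160 → 1/200 → 1/250 → 1/320 — 1 stop faster (darker).
Net so far: 1 2/3 stops darker. ISO: 1600 → 2000 → 2500 → 3200 → 4000 → 5000.

ISO 5000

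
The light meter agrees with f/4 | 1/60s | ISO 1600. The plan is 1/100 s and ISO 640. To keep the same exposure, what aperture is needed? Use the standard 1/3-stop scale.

f/2

Shutter speed: 1/60 → 1/80 → 1/100 — 2/3 stop faster (darker).
ISO: 1600 → 1250 → 1000 → 800 → 640 — 1 1/3 stops dropped (darker).
Net change so far: 2 stops darker. Offset with the aperture: f/4 → f/3.5 → f/3.2 → f/2.8 → f/2.5 → f/2.2 → f/2.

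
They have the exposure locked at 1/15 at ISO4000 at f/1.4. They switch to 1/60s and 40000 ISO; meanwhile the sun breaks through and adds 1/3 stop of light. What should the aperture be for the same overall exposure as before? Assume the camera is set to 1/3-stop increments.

Scene light: 1/3 stop brighter.
Shutter speed: 1/15 → 1/20 → 1/25 → 1/30 → 1/40 → 1/50 → 1/60 — 2 stops faster (darker).
ISO: 4000 → 5000 → 6400 → 8000 → 10000 → 12800 → 16000 → 20000 → 25600 → 32000 → 40000 — 3 1/3 stops higher (brighter).
Net so far: 1 2/3 stops brighter. Aperture: f/1.4 → f/1.6 → f/1.8 → f/2 → f/2.2 → f/2.5.

f/2.5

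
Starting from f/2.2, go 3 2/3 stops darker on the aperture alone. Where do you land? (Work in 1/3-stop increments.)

f/8

Aperture: f/2.2 → f/2.5 → f/2.8 → f/3.2 → f/3.5 → f/4 → f/4.5 → f/5 → f/5.6 → f/6.3 → f/7.1 → f/8 — 3 2/3 stops narrower (darker).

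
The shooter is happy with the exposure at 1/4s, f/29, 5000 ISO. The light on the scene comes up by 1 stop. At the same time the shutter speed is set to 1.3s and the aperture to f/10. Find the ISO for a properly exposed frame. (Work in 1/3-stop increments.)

Scene light: 1 stop brighter.
Shutter speed: 1/4 → 0.3 → 0.4 → 0.5 → 0.6 → 0.8 → 1 → 1.3 — 2 1/3 stops longer (brighter).
Aperture: f/29 → f/25 → f/22 → f/20 → f/18 → f/16 → f/14 → f/13 → f/11 → f/10 — 3 stops opened up (brighter).
Net so far: 6 1/3 stops brighter. ISO: 5000 → 4000 → 3200 → 2500 → 2000 → 1600 → 1250 → 1000 → 800 → 640 → 500 → 400 → 320 → 250 → 200 → 160 → 125 → 100 → 80 → 64.

ISO 64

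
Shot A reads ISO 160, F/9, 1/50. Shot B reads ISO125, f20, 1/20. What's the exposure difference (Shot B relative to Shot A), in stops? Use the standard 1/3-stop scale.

Aperture: f/9 → f/10 → f/11 → f/13 → f/14 → f/16 → f/18 → f/20 — 2 1/3 stops narrower (darker).
Shutter speed: 1/50 → 1/40 → 1/30 → 1/25 → 1/20 — 1 1/3 stops longer (brighter).
ISO: 160 → 125 — 1/3 stop dropped (darker).
Net: −2 1/3 +1 1/3 −1/3 = −1 1/3 stops.

1 1/3 stops darker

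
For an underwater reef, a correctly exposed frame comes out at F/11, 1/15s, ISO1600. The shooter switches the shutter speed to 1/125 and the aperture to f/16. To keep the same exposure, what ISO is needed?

ISO 25600

Shutter speed: 1/15 → 1/30 → 1/60 → 1/125 — 3 stops shorter (darker).
Aperture: f/11 → f/16 — 1 stop smaller aperture (darker).
Net change so far: 4 stops darker. Offset with the ISO: 1600 → 3200 → 6400 → 12800 → 25600.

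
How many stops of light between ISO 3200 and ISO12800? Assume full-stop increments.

3200 → 6400 → 12800 — count the steps: 2 stops.

2 stops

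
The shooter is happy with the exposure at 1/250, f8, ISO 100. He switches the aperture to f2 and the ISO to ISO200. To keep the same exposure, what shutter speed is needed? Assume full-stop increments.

Aperture: f/8 → f/5.6 → f/4 → f/2.8 → f/2 — 4 stops larger aperture (brighter).
ISO: 100 → 200 — 1 stop raised (brighter).
Net change so far: 5 stops brighter. Offset with the shutter speed: 1/250 → 1/500 → 1/1000 → 1/2000 → 1/4000 → 1/8000.

1/8000s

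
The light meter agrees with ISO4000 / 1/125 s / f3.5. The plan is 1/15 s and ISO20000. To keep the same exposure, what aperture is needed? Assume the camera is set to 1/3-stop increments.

Shutter speed: 1/125 → 1/100 → 1/80 → 1/60 → 1/50 → 1/40 → 1/30 → 1/25 → 1/20 → 1/15 — 3 stops longer (brighter).
ISO: 4000 → 5000 → 6400 → 8000 → 10000 → 12800 → 16000 → 20000 — 2 1/3 stops higher (brighter).
Net change so far: 5 1/3 stops brighter. Offset with the aperture: f/3.5 → f/4 → f/4.5 → f/5 → f/5.6 → f/6.3 → f/7.1 → f/8 → f/9 → f/10 → f/11 → f/13 → f/14 → f/16 → f/18 → f/20 → f/22.

f/22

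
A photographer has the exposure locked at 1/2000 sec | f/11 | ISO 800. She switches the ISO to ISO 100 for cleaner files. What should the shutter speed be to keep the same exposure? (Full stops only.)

1/250s

ISO: 800 → 400 → 200 → 100 — 3 stops dropped (darker).
Need 3 stops brighter from the shutter speed: 1/2000 → 1/1000 → 1/500 → 1/250.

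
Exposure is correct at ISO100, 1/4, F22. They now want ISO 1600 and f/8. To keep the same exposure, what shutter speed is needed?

ISO: 100 → 200 → 400 → 800 → 1600 — 4 stops higher (brighter).
Aperture: f/22 → f/16 → f/11 → f/8 — 3 stops larger aperture (brighter).
Net change so far: 7 stops brighter. Offset with the shutter speed: 1/4 → 1/8 → 1/15 → 1/30 → 1/60 → 1/125 → 1/250 → 1/500.

1/500s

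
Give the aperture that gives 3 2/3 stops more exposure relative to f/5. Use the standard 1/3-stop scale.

Aperture: f/5 → f/4.5 → f/4 → f/3.5 → f/3.2 → f/2.8 → f/2.5 → f/2.2 → f/2 → f/1.8 → f/1.6 → f/1.4 — 3 2/3 stops larger aperture (brighter).

f/1.4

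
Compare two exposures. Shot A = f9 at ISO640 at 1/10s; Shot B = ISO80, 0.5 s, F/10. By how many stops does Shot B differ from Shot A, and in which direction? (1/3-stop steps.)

Aperture: f/9 → f/10 — 1/3 stop stopped down (darker).
Shutter speed: 1/10 → 1/8 → 1/6 → 1/5 → 1/4 → 0.3 → 0.4 → 0.5 — 2 1/3 stops longer (brighter).
ISO: 640 → 500 → 400 → 320 → 250 → 200 → 160 → 125 → 100 → 80 — 3 stops dropped (darker).
Net: −1/3 +2 1/3 −3 = −1 stop.

1 stop darker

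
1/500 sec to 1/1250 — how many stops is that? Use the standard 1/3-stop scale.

1/500 → 1/640 → 1/800 → 1/1000 → 1/1250 — count the steps: 4 third-stops = 1 1/3 stops.

1 1/3 stops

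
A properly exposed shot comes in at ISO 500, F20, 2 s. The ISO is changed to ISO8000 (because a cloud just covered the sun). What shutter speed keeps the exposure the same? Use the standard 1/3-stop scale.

1/8s

ISO: 500 → 640 → 800 → 1000 → 1250 → 1600 → 2000 → 2500 → 3200 → 4000 → 5000 → 6400 → 8000 — 4 stops higher (brighter).
Need 4 stops darker from the shutter speed: 2 → 1.6 → 1.3 → 1 → 0.8 → 0.6 → 0.5 → 0.4 → 0.3 → 1/4 → 1/5 → 1/6 → 1/8.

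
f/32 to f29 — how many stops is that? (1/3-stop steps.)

1/3 stop

f/32 → f/29 — count the steps: 1 third-stops = 1/3 stop.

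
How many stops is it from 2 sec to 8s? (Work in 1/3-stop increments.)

2 → 2.5 → 3.2 → 4 → 5 → 6 → 8 — count the steps: 6 third-stops = 2 stops.

2 stops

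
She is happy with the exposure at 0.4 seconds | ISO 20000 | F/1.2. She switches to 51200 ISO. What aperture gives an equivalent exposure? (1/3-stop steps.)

f/2

ISO: 20000 → 25600 → 32000 → 40000 → 51200 — 1 1/3 stops raised (brighter).
Need 1 1/3 stops darker from the aperture: f/1.2 → f/1.4 → f/1.6 → f/1.8 → f/2.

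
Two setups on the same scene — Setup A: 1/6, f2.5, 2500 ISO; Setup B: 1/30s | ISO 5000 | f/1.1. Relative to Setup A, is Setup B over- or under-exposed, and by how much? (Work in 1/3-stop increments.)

Aperture: f/2.5 → f/2.2 → f/2 → f/1.8 → f/1.6 → f/1.4 → f/1.2 → f/1.1 — 2 1/3 stops wider (brighter).
Shutter speed: 1/6 → 1/8 → 1/10 → 1/13 → 1/15 → 1/20 → 1/25 → 1/30 — 2 1/3 stops shorter (darker).
ISO: 2500 → 3200 → 4000 → 5000 — 1 stop higher (brighter).
Net: +2 1/3 −2 1/3 +1 = +1 stop.

1 stop brighter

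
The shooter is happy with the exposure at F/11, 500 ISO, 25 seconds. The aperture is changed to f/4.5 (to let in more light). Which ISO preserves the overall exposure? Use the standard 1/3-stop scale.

ISO 80

Aperture: f/11 → f/10 → f/9 → f/8 → f/7.1 → f/6.3 → f/5.6 → f/5 → f/4.5 — 2 2/3 stops wider (brighter).
Need 2 2/3 stops darker from the ISO: 500 → 400 → 320 → 250 → 200 → 160 → 125 → 100 → 80.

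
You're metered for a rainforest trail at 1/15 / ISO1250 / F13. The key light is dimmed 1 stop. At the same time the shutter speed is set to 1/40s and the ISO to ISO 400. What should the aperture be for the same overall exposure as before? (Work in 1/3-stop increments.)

f/3.2

Scene light: 1 stop darker.
Shutter speed: 1/15 → 1/20 → 1/25 → 1/30 → 1/40 — 1 1/3 stops faster (darker).
ISO: 1250 → 1000 → 800 → 640 → 500 → 400 — 1 2/3 stops dropped (darker).
Net so far: 4 stops darker. Aperture: f/13 → f/11 → f/10 → f/9 → f/8 → f/7.1 → f/6.3 → f/5.6 → f/5 → f/4.5 → f/4 → f/3.5 → f/3.2.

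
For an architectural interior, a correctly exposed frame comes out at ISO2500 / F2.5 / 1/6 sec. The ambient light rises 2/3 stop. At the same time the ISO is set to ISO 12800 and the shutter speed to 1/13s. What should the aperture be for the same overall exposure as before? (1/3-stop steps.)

f/5

Scene light: 2/3 stop brighter.
ISO: 2500 → 3200 → 4000 → 5000 → 6400 → 8000 → 10000 → 12800 — 2 1/3 stops higher (brighter).
Shutter speed: 1/6 → 1/8 → 1/10 → 1/13 — 1 stop faster (darker).
Net so far: 2 stops brighter. Aperture: f/2.5 → f/2.8 → f/3.2 → f/3.5 → f/4 → f/4.5 → f/5.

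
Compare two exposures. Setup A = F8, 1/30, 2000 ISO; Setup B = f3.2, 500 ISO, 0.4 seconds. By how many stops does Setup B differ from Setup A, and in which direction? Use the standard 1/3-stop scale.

4 1/3 stops brighter

Aperture: f/8 → f/7.1 → f/6.3 → f/5.6 → f/5 → f/4.5 → f/4 → f/3.5 → f/3.2 — 2 2/3 stops wider (brighter).
Shutter speed: 1/30 → 1/25 → 1/20 → 1/15 → 1/13 → 1/10 → 1/8 → 1/6 → 1/5 → 1/4 → 0.3 → 0.4 — 3 2/3 stops slower (brighter).
ISO: 2000 → 1600 → 1250 → 1000 → 800 → 640 → 500 — 2 stops lower (darker).
Net: +2 2/3 +3 2/3 −2 = +4 1/3 stops.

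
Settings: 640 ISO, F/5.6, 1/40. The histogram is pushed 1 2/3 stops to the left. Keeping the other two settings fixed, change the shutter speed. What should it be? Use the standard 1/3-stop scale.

1/13s

Underexposed by 1 2/3 stops → need 1 2/3 stops brighter.
Shutter speed: 1/40 → 1/30 → 1/25 → 1/20 → 1/15 → 1/13.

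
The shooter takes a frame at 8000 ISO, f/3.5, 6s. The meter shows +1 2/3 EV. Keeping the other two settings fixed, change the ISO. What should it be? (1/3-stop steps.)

Overexposed by 1 2/3 stops → need 1 2/3 stops darker.
ISO: 8000 → 6400 → 5000 → 4000 → 3200 → 2500.

ISO 2500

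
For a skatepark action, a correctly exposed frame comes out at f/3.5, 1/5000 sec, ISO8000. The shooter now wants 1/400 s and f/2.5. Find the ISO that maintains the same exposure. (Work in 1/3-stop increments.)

Shutter speed: 1/5000 → 1/4000 → 1/3200 → 1/2500 → 1/2000 → 1/1600 → 1/1250 → 1/1000 → 1/800 → 1/640 → 1/500 → 1/400 — 3 2/3 stops longer (brighter).
Aperture: f/3.5 → f/3.2 → f/2.8 → f/2.5 — 1 stop wider (brighter).
Net change so far: 4 2/3 stops brighter. Offset with the ISO: 8000 → 6400 → 5000 → 4000 → 3200 → 2500 → 2000 → 1600 → 1250 → 1000 → 800 → 640 → 500 → 400 → 320.

ISO 320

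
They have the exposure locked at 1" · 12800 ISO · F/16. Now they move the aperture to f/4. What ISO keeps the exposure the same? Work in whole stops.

ISO 800

Aperture: f/16 → f/11 → f/8 → f/5.6 → f/4 — 4 stops larger aperture (brighter).
Need 4 stops darker from the ISO: 12800 → 6400 → 3200 → 1600 → 800.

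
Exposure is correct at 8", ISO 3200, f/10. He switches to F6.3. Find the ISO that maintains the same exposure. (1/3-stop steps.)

ISO 1250

Aperture: f/10 → f/9 → f/8 → f/7.1 → f/6.3 — 1 1/3 stops larger aperture (brighter).
Need 1 1/3 stops darker from the ISO: 3200 → 2500 → 2000 → 1600 → 1250.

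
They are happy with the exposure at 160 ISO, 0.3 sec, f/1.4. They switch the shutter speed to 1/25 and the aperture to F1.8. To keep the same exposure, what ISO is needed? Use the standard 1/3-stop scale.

ISO 2000

Shutter speed: 0.3 → 1/4 → 1/5 → 1/6 → 1/8 → 1/10 → 1/13 → 1/15 → 1/20 → 1/25 — 3 stops shorter (darker).
Aperture: f/1.4 → f/1.6 → f/1.8 — 2/3 stop smaller aperture (darker).
Net change so far: 3 2/3 stops darker. Offset with the ISO: 160 → 200 → 250 → 320 → 400 → 500 → 640 → 800 → 1000 → 1250 → 1600 → 2000.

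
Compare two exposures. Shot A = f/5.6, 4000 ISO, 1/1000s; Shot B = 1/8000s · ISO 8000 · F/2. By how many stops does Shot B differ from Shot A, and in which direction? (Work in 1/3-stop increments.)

1 stop brighter

Aperture: f/5.6 → f/5 → f/4.5 → f/4 → f/3.5 → f/3.2 → f/2.8 → f/2.5 → f/2.2 → f/2 — 3 stops larger aperture (brighter).
Shutter speed: 1/1000 → 1/1250 → 1/1600 → 1/2000 → 1/2500 → 1/3200 → 1/4000 → 1/5000 → 1/6400 → 1/8000 — 3 stops shorter (darker).
ISO: 4000 → 5000 → 6400 → 8000 — 1 stop higher (brighter).
Net: +3 −3 +1 = +1 stop.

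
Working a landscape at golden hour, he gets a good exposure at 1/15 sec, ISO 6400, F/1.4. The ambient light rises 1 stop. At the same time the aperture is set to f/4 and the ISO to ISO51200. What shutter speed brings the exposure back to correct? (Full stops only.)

1/30s

Scene light: 1 stop brighter.
Aperture: f/1.4 → f/2 → f/2.8 → f/4 — 3 stops smaller aperture (darker).
ISO: 6400 → 12800 → 25600 → 51200 — 3 stops raised (brighter).
Net so far: 1 stop brighter. Shutter speed: 1/15 → 1/30.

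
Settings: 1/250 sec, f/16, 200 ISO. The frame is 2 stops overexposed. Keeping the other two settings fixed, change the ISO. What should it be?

Overexposed by 2 stops → need 2 stops darker.
ISO: 200 → 100 → 50.

ISO 50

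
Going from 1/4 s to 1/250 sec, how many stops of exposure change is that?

1/4 → 1/8 → 1/15 → 1/30 → 1/60 → 1/125 → 1/250 — count the steps: 6 stops.

6 stops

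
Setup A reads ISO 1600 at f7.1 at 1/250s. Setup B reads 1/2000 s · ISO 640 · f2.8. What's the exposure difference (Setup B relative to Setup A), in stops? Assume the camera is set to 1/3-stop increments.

1 2/3 stops darker

Aperture: f/7.1 → f/6.3 → f/5.6 → f/5 → f/4.5 → f/4 → f/3.5 → f/3.2 → f/2.8 — 2 2/3 stops wider (brighter).
Shutter speed: 1/250 → 1/320 → 1/400 → 1/500 → 1/640 → 1/800 → 1/1000 → 1/1250 → 1/1600 → 1/2000 — 3 stops shorter (darker).
ISO: 1600 → 1250 → 1000 → 800 → 640 — 1 1/3 stops lower (darker).
Net: +2 2/3 −3 −1 1/3 = −1 2/3 stops.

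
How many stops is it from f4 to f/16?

4 stops

f/4 → f/5.6 → f/8 → f/11 → f/16 — count the steps: 4 stops.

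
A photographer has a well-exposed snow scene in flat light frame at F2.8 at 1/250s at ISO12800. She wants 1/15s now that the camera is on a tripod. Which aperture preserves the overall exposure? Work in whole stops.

Shutter speed: 1/250 → 1/125 → 1/60 → 1/30 → 1/15 — 4 stops slower (brighter).
Need 4 stops darker from the aperture: f/2.8 → f/4 → f/5.6 → f/8 → f/11.

f/11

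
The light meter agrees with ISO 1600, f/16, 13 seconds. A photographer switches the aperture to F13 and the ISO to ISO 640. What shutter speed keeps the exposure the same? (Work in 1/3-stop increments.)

20 s

Aperture: f/16 → f/14 → f/13 — 2/3 stop wider (brighter).
ISO: 1600 → 1250 → 1000 → 800 → 640 — 1 1/3 stops lower (darker).
Net change so far: 2/3 stop darker. Offset with the shutter speed: 13 → 15 → 20.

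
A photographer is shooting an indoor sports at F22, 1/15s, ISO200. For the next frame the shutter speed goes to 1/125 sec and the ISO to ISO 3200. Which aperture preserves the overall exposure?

Shutter speed: 1/15 → 1/30 → 1/60 → 1/125 — 3 stops shorter (darker).
ISO: 200 → 400 → 800 → 1600 → 3200 — 4 stops raised (brighter).
Net change so far: 1 stop brighter. Offset with the aperture: f/22 → f/32.

f/32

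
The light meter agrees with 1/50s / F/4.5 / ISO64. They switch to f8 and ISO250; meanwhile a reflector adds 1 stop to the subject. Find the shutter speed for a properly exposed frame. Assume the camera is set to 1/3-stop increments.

Scene light: 1 stop brighter.
Aperture: f/4.5 → f/5 → f/5.6 → f/6.3 → f/7.1 → f/8 — 1 2/3 stops stopped down (darker).
ISO: 64 → 80 → 100 → 125 → 160 → 200 → 250 — 2 stops higher (brighter).
Net so far: 1 1/3 stops brighter. Shutter speed: 1/50 → 1/60 → 1/80 → 1/100 → 1/125.

1/125s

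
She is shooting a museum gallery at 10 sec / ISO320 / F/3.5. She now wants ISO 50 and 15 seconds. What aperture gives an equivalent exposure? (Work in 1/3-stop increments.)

ISO: 320 → 250 → 200 → 160 → 125 → 100 → 80 → 64 → 50 — 2 2/3 stops dropped (darker).
Shutter speed: 10 → 13 → 15 — 2/3 stop longer (brighter).
Net change so far: 2 stops darker. Offset with the aperture: f/3.5 → f/3.2 → f/2.8 → f/2.5 → f/2.2 → f/2 → f/1.8.

f/1.8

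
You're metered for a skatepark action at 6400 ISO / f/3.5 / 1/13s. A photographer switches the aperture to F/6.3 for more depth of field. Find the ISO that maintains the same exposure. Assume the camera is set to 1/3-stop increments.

ISO 20000

Aperture: f/3.5 → f/4 → f/4.5 → f/5 → f/5.6 → f/6.3 — 1 2/3 stops smaller aperture (darker).
Need 1 2/3 stops brighter from the ISO: 6400 → 8000 → 10000 → 12800 → 16000 → 20000.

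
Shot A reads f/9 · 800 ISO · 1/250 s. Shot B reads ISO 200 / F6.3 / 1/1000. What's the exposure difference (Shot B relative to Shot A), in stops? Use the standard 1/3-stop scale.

3 stops darker

Aperture: f/9 → f/8 → f/7.1 → f/6.3 — 1 stop opened up (brighter).
Shutter speed: 1/250 → 1/320 → 1/400 → 1/500 → 1/640 → 1/800 → 1/1000 — 2 stops shorter (darker).
ISO: 800 → 640 → 500 → 400 → 320 → 250 → 200 — 2 stops dropped (darker).
Net: +1 −2 −2 = −3 stops.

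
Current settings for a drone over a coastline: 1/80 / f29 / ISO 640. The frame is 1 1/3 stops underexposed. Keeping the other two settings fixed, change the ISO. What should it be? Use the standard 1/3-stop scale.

Underexposed by 1 1/3 stops → need 1 1/3 stops brighter.
ISO: 640 → 800 → 1000 → 1250 → 1600.

ISO 1600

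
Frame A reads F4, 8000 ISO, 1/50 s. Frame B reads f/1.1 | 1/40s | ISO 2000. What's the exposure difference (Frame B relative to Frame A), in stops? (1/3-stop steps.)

2 stops brighter

Aperture: f/4 → f/3.5 → f/3.2 → f/2.8 → f/2.5 → f/2.2 → f/2 → f/1.8 → f/1.6 → f/1.4 → f/1.2 → f/1.1 — 3 2/3 stops wider (brighter).
Shutter speed: 1/50 → 1/40 — 1/3 stop longer (brighter).
ISO: 8000 → 6400 → 5000 → 4000 → 3200 → 2500 → 2000 — 2 stops lower (darker).
Net: +3 2/3 +1/3 −2 = +2 stops.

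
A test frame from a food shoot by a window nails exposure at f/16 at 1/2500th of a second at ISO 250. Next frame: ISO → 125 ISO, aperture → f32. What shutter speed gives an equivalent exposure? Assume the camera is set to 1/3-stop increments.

ISO: 250 → 200 → 160 → 125 — 1 stop lower (darker).
Aperture: f/16 → f/18 → f/20 → f/22 → f/25 → f/29 → f/32 — 2 stops stopped down (darker).
Net change so far: 3 stops darker. Offset with the shutter speed: 1/2500 → 1/2000 → 1/1600 → 1/1250 → 1/1000 → 1/800 → 1/640 → 1/500 → 1/400 → 1/320.

1/320s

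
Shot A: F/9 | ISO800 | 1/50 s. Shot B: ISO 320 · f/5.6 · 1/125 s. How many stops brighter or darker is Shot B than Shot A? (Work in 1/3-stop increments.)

Aperture: f/9 → f/8 → f/7.1 → f/6.3 → f/5.6 — 1 1/3 stops larger aperture (brighter).
Shutter speed: 1/50 → 1/60 → 1/80 → 1/100 → 1/125 — 1 1/3 stops faster (darker).
ISO: 800 → 640 → 500 → 400 → 320 — 1 1/3 stops dropped (darker).
Net: +1 1/3 −1 1/3 −1 1/3 = −1 1/3 stops.

1 1/3 stops darker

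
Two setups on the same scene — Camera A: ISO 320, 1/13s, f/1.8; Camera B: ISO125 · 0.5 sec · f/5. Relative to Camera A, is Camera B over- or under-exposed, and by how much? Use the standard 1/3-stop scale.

1 2/3 stops darker

Aperture: f/1.8 → f/2 → f/2.2 → f/2.5 → f/2.8 → f/3.2 → f/3.5 → f/4 → f/4.5 → f/5 — 3 stops smaller aperture (darker).
Shutter speed: 1/13 → 1/10 → 1/8 → 1/6 → 1/5 → 1/4 → 0.3 → 0.4 → 0.5 — 2 2/3 stops slower (brighter).
ISO: 320 → 250 → 200 → 160 → 125 — 1 1/3 stops lower (darker).
Net: −3 +2 2/3 −1 1/3 = −1 2/3 stops.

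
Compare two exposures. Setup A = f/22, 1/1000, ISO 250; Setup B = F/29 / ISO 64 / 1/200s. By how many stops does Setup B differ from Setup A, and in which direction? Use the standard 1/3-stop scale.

1/3 stop darker

Aperture: f/22 → f/25 → f/29 — 2/3 stop smaller aperture (darker).
Shutter speed: 1/1000 → 1/800 → 1/640 → 1/500 → 1/400 → 1/320 → 1/250 → 1/200 — 2 1/3 stops longer (brighter).
ISO: 250 → 200 → 160 → 125 → 100 → 80 → 64 — 2 stops lower (darker).
Net: −2/3 +2 1/3 −2 = −1/3 stops.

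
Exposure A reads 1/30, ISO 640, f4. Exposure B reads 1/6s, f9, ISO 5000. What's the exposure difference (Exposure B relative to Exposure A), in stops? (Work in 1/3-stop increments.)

Aperture: f/4 → f/4.5 → f/5 → f/5.6 → f/6.3 → f/7.1 → f/8 → f/9 — 2 1/3 stops stopped down (darker).
Shutter speed: 1/30 → 1/25 → 1/20 → 1/15 → 1/13 → 1/10 → 1/8 → 1/6 — 2 1/3 stops longer (brighter).
ISO: 640 → 800 → 1000 → 1250 → 1600 → 2000 → 2500 → 3200 → 4000 → 5000 — 3 stops higher (brighter).
Net: −2 1/3 +2 1/3 +3 = +3 stops.

3 stops brighter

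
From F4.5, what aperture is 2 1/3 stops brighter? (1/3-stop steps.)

f/2

Aperture: f/4.5 → f/4 → f/3.5 → f/3.2 → f/2.8 → f/2.5 → f/2.2 → f/2 — 2 1/3 stops opened up (brighter).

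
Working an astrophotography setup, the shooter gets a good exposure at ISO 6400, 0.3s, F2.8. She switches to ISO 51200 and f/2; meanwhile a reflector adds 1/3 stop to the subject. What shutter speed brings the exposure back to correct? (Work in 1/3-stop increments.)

Scene light: 1/3 stop brighter.
ISO: 6400 → 8000 → 10000 → 12800 → 16000 → 20000 → 25600 → 32000 → 40000 → 51200 — 3 stops higher (brighter).
Aperture: f/2.8 → f/2.5 → f/2.2 → f/2 — 1 stop opened up (brighter).
Net so far: 4 1/3 stops brighter. Shutter speed: 0.3 → 1/4 → 1/5 → 1/6 → 1/8 → 1/10 → 1/13 → 1/15 → 1/20 → 1/25 → 1/30 → 1/40 → 1/50 → 1/60.

1/60s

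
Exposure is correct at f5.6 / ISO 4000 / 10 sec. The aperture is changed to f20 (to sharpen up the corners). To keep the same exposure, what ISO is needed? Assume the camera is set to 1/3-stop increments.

Aperture: f/5.6 → f/6.3 → f/7.1 → f/8 → f/9 → f/10 → f/11 → f/13 → f/14 → f/16 → f/18 → f/20 — 3 2/3 stops narrower (darker).
Need 3 2/3 stops brighter from the ISO: 4000 → 5000 → 6400 → 8000 → 10000 → 12800 → 16000 → 20000 → 25600 → 32000 → 40000 → 51200.

ISO 51200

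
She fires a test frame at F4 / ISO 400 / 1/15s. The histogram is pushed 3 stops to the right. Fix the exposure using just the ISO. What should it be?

Overexposed by 3 stops → need 3 stops darker.
ISO: 400 → 200 → 100 → 50.

ISO 50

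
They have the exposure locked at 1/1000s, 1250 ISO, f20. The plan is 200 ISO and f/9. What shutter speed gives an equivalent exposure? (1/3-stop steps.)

1/800s

ISO: 1250 → 1000 → 800 → 640 → 500 → 400 → 320 → 250 → 200 — 2 2/3 stops lower (darker).
Aperture: f/20 → f/18 → f/16 → f/14 → f/13 → f/11 → f/10 → f/9 — 2 1/3 stops larger aperture (brighter).
Net change so far: 1/3 stop darker. Offset with the shutter speed: 1/1000 → 1/800.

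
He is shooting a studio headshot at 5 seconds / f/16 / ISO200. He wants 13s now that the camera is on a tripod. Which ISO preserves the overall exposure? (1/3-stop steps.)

Shutter speed: 5 → 6 → 8 → 10 → 13 — 1 1/3 stops longer (brighter).
Need 1 1/3 stops darker from the ISO: 200 → 160 → 125 → 100 → 80.

ISO 80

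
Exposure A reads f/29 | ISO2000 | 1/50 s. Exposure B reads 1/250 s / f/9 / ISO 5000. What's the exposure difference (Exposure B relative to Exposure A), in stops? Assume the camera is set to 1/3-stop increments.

2 1/3 stops brighter

Aperture: f/29 → f/25 → f/22 → f/20 → f/18 → f/16 → f/14 → f/13 → f/11 → f/10 → f/9 — 3 1/3 stops wider (brighter).
Shutter speed: 1/50 → 1/60 → 1/80 → 1/100 → 1/125 → 1/160 → 1/200 → 1/250 — 2 1/3 stops faster (darker).
ISO: 2000 → 2500 → 3200 → 4000 → 5000 — 1 1/3 stops higher (brighter).
Net: +3 1/3 −2 1/3 +1 1/3 = +2 1/3 stops.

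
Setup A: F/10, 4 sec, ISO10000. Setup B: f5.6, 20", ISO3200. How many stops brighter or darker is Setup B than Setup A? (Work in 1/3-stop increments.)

2 1/3 stops brighter

Aperture: f/10 → f/9 → f/8 → f/7.1 → f/6.3 → f/5.6 — 1 2/3 stops wider (brighter).
Shutter speed: 4 → 5 → 6 → 8 → 10 → 13 → 15 → 20 — 2 1/3 stops longer (brighter).
ISO: 10000 → 8000 → 6400 → 5000 → 4000 → 3200 — 1 2/3 stops lower (darker).
Net: +1 2/3 +2 1/3 −1 2/3 = +2 1/3 stops.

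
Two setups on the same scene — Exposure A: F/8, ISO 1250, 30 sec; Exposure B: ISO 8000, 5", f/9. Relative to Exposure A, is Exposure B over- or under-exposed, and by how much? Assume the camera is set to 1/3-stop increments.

1/3 stop darker

Aperture: f/8 → f/9 — 1/3 stop stopped down (darker).
Shutter speed: 30 → 25 → 20 → 15 → 13 → 10 → 8 → 6 → 5 — 2 2/3 stops shorter (darker).
ISO: 1250 → 1600 → 2000 → 2500 → 3200 → 4000 → 5000 → 6400 → 8000 — 2 2/3 stops raised (brighter).
Net: −1/3 −2 2/3 +2 2/3 = −1/3 stops.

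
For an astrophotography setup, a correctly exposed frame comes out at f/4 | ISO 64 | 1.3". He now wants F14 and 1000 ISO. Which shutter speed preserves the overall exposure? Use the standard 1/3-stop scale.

Aperture: f/4 → f/4.5 → f/5 → f/5.6 → f/6.3 → f/7.1 → f/8 → f/9 → f/10 → f/11 → f/13 → f/14 — 3 2/3 stops narrower (darker).
ISO: 64 → 80 → 100 → 125 → 160 → 200 → 250 → 320 → 400 → 500 → 640 → 800 → 1000 — 4 stops raised (brighter).
Net change so far: 1/3 stop brighter. Offset with the shutter speed: 1.3 → 1.

1 s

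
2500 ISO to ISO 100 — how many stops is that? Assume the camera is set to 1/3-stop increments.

4 2/3 stops

2500 → 2000 → 1600 → 1250 → 1000 → 800 → 640 → 500 → 400 → 320 → 250 → 200 → 160 → 125 → 100 — count the steps: 14 third-stops = 4 2/3 stops.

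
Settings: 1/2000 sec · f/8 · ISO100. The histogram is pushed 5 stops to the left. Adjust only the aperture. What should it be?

f/1.4

Underexposed by 5 stops → need 5 stops brighter.
Aperture: f/8 → f/5.6 → f/4 → f/2.8 → f/2 → f/1.4.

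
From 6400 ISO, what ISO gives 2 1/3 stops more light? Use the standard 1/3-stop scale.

ISO: 6400 → 8000 → 10000 → 12800 → 16000 → 20000 → 25600 → 32000 — 2 1/3 stops higher (brighter).

ISO 32000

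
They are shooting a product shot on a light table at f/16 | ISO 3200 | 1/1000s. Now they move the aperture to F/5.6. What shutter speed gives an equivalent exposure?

Aperture: f/16 → f/11 → f/8 → f/5.6 — 3 stops opened up (brighter).
Need 3 stops darker from the shutter speed: 1/1000 → 1/2000 → 1/4000 → 1/8000.

1/8000s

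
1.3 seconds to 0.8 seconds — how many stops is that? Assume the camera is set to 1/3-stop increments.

2/3 stop

1.3 → 1 → 0.8 — count the steps: 2 third-stops = 2/3 stop.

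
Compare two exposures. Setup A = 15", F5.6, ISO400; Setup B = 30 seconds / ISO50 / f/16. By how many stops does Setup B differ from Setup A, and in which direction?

Aperture: f/5.6 → f/8 → f/11 → f/16 — 3 stops stopped down (darker).
Shutter speed: 15 → 30 — 1 stop longer (brighter).
ISO: 400 → 200 → 100 → 50 — 3 stops dropped (darker).
Net: −3 +1 −3 = −5 stops.

5 stops darker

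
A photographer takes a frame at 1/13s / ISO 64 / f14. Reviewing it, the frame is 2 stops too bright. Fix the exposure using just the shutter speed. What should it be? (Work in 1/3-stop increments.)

Overexposed by 2 stops → need 2 stops darker.
Shutter speed: 1/13 → 1/15 → 1/20 → 1/25 → 1/30 → 1/40 → 1/50.

1/50s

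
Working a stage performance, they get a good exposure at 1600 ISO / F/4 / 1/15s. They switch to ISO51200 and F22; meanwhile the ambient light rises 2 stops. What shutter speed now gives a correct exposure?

Scene light: 2 stops brighter.
ISO: 1600 → 3200 → 6400 → 12800 → 25600 → 51200 — 5 stops raised (brighter).
Aperture: f/4 → f/5.6 → f/8 → f/11 → f/16 → f/22 — 5 stops smaller aperture (darker).
Net so far: 2 stops brighter. Shutter speed: 1/15 → 1/30 → 1/60.

1/60s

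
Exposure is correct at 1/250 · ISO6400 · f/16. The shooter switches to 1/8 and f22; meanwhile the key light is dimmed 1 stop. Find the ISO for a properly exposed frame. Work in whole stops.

ISO 800

Scene light: 1 stop darker.
Shutter speed: 1/250 → 1/125 → 1/60 → 1/30 → 1/15 → 1/8 — 5 stops longer (brighter).
Aperture: f/16 → f/22 — 1 stop smaller aperture (darker).
Net so far: 3 stops brighter. ISO: 6400 → 3200 → 1600 → 800.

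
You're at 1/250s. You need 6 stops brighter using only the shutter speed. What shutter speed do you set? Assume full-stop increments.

Shutter speed: 1/250 → 1/125 → 1/60 → 1/30 → 1/15 → 1/8 → 1/4 — 6 stops longer (brighter).

1/4s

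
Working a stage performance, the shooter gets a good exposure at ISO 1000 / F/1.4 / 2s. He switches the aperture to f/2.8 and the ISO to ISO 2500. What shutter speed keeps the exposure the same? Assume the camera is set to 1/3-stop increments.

Aperture: f/1.4 → f/1.6 → f/1.8 → f/2 → f/2.2 → f/2.5 → f/2.8 — 2 stops stopped down (darker).
ISO: 1000 → 1250 → 1600 → 2000 → 2500 — 1 1/3 stops raised (brighter).
Net change so far: 2/3 stop darker. Offset with the shutter speed: 2 → 2.5 → 3.2.

3.2 s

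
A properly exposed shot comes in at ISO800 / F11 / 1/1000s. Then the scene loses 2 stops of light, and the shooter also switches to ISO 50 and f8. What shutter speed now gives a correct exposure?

Scene light: 2 stops darker.
ISO: 800 → 400 → 200 → 100 → 50 — 4 stops dropped (darker).
Aperture: f/11 → f/8 — 1 stop wider (brighter).
Net so far: 5 stops darker. Shutter speed: 1/1000 → 1/500 → 1/250 → 1/125 → 1/60 → 1/30.

1/30s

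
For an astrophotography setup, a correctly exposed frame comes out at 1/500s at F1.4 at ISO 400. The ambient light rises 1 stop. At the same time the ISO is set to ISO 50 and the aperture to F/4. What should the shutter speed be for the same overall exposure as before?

Scene light: 1 stop brighter.
ISO: 400 → 200 → 100 → 50 — 3 stops dropped (darker).
Aperture: f/1.4 → f/2 → f/2.8 → f/4 — 3 stops narrower (darker).
Net so far: 5 stops darker. Shutter speed: 1/500 → 1/250 → 1/125 → 1/60 → 1/30 → 1/15.

1/15s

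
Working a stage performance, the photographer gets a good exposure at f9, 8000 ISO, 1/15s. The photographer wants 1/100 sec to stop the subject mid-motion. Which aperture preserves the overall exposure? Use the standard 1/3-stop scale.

Shutter speed: 1/15 → 1/20 → 1/25 → 1/30 → 1/40 → 1/50 → 1/60 → 1/80 → 1/100 — 2 2/3 stops faster (darker).
Need 2 2/3 stops brighter from the aperture: f/9 → f/8 → f/7.1 → f/6.3 → f/5.6 → f/5 → f/4.5 → f/4 → f/3.5.

f/3.5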